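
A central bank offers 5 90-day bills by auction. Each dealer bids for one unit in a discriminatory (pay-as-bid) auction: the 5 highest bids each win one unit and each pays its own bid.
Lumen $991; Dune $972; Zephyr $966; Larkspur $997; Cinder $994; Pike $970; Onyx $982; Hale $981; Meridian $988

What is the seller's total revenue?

Bids ranked high→low: 997 (Larkspur), 994 (Cinder), 991 (Lumen), 988 (Meridian), 982 (Onyx), 981 (Hale), 972 (Dune), …
Top 5: Larkspur, Cinder, Lumen, Meridian, Onyx.
Total revenue = 997 + 994 + 991 + 988 + 982 = $4,952.

Total revenue: $4,952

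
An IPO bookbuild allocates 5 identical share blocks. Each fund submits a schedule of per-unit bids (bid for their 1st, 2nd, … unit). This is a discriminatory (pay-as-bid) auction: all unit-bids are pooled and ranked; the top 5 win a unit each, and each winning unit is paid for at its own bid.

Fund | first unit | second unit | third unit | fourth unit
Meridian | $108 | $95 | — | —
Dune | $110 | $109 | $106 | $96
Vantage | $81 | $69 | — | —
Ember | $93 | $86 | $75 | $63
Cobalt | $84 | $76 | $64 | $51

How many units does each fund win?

Dune 4, Meridian 1

Pooled unit-bids ranked (top 5): 110 (Dune-1), 109 (Dune-2), 108 (Meridian-1), 106 (Dune-3), 96 (Dune-4)
Next rejected bid: $95 (not a price — pay-as-bid).
Allocation: Dune 4, Meridian 1.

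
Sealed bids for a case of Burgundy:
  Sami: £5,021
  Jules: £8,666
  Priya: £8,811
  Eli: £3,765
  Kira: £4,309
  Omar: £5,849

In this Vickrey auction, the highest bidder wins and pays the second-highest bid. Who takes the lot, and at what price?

Priya pays £8,666

Vickrey auction: the highest bidder wins and pays the second-highest bid.
Sorting bids: 8,811 (Priya) > 8,666 (Jules) > 5,849 (Omar) > 5,021 (Sami) > 4,309 (Kira) > 3,765 (Eli)
Priya is highest; pays the second-highest bid, £8,666.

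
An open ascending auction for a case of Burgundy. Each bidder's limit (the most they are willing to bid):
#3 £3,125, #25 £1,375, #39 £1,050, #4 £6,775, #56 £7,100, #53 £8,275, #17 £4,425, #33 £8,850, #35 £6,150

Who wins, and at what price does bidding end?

Limits in order: 8,850 (#33) > 8,275 (#53) > 7,100 (#56) > 6,775 (#4) > 6,150 (#35) > 4,425 (#17) > …
#53 is the last rival to drop out, at £8,275; #33 remains and wins at that price.

#33 wins at £8,275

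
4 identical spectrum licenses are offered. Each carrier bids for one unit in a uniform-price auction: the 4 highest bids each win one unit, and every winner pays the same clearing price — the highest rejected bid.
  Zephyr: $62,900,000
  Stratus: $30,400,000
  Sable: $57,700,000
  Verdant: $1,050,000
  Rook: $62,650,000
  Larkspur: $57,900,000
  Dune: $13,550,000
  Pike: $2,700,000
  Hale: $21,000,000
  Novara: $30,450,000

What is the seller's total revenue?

Total revenue: $121,800,000

Ordering the bids: 62,900,000 (Zephyr), 62,650,000 (Rook), 57,900,000 (Larkspur), 57,700,000 (Sable), 30,450,000 (Novara), 30,400,000 (Stratus), …
Top 4: Zephyr, Rook, Larkspur, Sable.
First losing bid is Novara's $30,450,000, which sets the uniform price.
Total revenue = 4 × $30,450,000 = $121,800,000.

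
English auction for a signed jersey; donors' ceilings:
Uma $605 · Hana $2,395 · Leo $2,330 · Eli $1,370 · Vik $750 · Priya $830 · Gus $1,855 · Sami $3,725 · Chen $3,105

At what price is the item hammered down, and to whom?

Sorting limits: 3,725 (Sami) > 3,105 (Chen) > 2,395 (Hana) > 2,330 (Leo) > 1,855 (Gus) > 1,370 (Eli) > …
Chen is the last rival to drop out, at $3,105; Sami remains and wins at that price.

Sami wins at $3,105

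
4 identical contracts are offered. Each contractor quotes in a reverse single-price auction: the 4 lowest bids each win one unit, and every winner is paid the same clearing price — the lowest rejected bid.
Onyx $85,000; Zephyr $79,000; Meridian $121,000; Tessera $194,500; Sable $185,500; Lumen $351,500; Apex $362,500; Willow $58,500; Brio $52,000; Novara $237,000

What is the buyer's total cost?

Bids ranked low→high: 52,000 (Brio), 58,500 (Willow), 79,000 (Zephyr), 85,000 (Onyx), 121,000 (Meridian), 185,500 (Sable), …
Lowest 4: Brio, Willow, Zephyr, Onyx.
Clearing price = lowest rejected bid = $121,000.
Total cost = 4 × $121,000 = $484,000.

Total cost: $484,000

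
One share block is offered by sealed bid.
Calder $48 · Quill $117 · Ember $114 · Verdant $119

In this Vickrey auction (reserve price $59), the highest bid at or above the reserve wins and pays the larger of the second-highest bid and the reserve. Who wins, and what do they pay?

Vickrey auction (reserve price $59): the highest bid at or above the reserve wins and pays the larger of the second-highest bid and the reserve.
Sorting bids: 119 (Verdant) > 117 (Quill) > 114 (Ember) > 48 (Calder)
Verdant has the top bid at or above the reserve ($119).
max(second-highest $117, reserve $59) = $117; the reserve does not bind.

Verdant pays $117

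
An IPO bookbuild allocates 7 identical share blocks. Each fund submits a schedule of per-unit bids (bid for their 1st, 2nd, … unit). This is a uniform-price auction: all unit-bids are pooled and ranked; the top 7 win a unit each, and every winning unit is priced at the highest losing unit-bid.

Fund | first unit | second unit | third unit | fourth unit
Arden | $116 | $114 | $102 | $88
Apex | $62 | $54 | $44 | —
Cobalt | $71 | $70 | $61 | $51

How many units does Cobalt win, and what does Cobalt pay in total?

Merging the schedules and taking the best 7: 116 (Arden-1), 114 (Arden-2), 102 (Arden-3), 88 (Arden-4), 71 (Cobalt-1), 70 (Cobalt-2), 62 (Apex-1)
The (k+1)-th unit-bid is $61.
Cobalt wins 2 unit(s) at $61 each.

Cobalt: 2 units, pays $122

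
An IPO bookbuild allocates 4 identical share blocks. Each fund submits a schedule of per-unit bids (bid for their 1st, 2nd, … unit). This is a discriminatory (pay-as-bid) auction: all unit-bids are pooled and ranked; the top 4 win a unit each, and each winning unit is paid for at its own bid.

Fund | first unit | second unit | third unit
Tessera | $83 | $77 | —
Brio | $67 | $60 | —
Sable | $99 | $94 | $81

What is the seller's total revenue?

Total revenue: $357

All unit-bids, highest first — top 4: 99 (Sable-1), 94 (Sable-2), 83 (Tessera-1), 81 (Sable-3)
Next rejected bid: $77 (not a price — pay-as-bid).
Each winning unit pays its own bid.
Revenue = 99 + 94 + 83 + 81 = $357.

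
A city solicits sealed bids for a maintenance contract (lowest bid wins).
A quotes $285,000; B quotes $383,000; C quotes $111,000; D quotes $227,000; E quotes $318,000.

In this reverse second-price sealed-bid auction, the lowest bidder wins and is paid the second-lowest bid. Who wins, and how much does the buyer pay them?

Reverse second-price sealed-bid auction: the lowest bidder wins and is paid the second-lowest bid.
Bids in order: 111,000 (C) < 227,000 (D) < 285,000 (A) < 318,000 (E) < 383,000 (B)
Second-price: C is paid D's bid of $227,000.

C is paid $227,000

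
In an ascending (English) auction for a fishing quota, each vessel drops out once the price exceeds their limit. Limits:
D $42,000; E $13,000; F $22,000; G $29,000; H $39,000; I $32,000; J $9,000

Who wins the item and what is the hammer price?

D wins at $39,000

Ascending (English) auction: the price rises until one bidder remains; the winner pays the price at which the last rival dropped out.
Limits ranked: 42,000 (D) > 39,000 (H) > 32,000 (I) > 29,000 (G) > 22,000 (F) > 13,000 (E) > …
Once the price passes $39,000, only D is left; the hammer falls at H's limit of $39,000.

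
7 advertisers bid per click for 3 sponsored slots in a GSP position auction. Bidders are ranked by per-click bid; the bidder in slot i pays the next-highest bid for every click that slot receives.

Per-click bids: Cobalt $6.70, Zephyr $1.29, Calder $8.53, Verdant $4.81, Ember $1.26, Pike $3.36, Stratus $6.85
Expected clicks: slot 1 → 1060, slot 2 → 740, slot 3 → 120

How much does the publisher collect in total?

Total revenue: $12796.20

Ranked by bid: $8.53 (Calder) > $6.85 (Stratus) > $6.70 (Cobalt) > $4.81 (Verdant) > …
Slot 1: Calder pays $6.85 × 1060 = $7261.00
Slot 2: Stratus pays $6.70 × 740 = $4958.00
Slot 3: Cobalt pays $4.81 × 120 = $577.20
Total = $12796.20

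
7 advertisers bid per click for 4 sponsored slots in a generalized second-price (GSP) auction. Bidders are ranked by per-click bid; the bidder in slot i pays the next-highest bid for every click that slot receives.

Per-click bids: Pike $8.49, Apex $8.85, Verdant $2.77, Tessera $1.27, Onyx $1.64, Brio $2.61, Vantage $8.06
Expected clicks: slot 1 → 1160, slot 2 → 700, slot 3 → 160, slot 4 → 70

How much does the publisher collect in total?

Total revenue: $16116.30

Ranked by bid: $8.85 (Apex) > $8.49 (Pike) > $8.06 (Vantage) > $2.77 (Verdant) > $2.61 (Brio) > …
Slot 1: Apex pays $8.49 × 1160 = $9848.40
Slot 2: Pike pays $8.06 × 700 = $5642.00
Slot 3: Vantage pays $2.77 × 160 = $443.20
Slot 4: Verdant pays $2.61 × 70 = $182.70
Total = $16116.30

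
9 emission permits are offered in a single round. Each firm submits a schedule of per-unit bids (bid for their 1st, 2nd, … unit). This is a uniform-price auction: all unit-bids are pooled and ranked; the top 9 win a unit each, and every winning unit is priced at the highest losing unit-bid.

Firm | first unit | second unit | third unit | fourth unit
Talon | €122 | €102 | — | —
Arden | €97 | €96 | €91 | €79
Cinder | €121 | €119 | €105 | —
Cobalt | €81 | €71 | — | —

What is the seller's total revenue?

Merging the schedules and taking the best 9: 122 (Talon-1), 121 (Cinder-1), 119 (Cinder-2), 105 (Cinder-3), 102 (Talon-2), 97 (Arden-1), 96 (Arden-2), 91 (Arden-3), 81 (Cobalt-1)
First bid not allocated: €79.
Allocation: Arden 3, Cinder 3, Cobalt 1, Talon 2. Every unit priced at €79.
Revenue = 9 × 79 = €711.

Total revenue: €711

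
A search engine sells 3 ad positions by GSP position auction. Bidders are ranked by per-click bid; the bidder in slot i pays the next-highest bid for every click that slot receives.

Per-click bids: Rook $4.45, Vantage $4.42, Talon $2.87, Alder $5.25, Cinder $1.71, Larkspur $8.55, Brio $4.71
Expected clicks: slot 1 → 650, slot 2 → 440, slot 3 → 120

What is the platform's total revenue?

Per-click bids in order: $8.55 (Larkspur) > $5.25 (Alder) > $4.71 (Brio) > $4.45 (Rook) > …
Slot 1: Larkspur pays $5.25 × 650 = $3412.50
Slot 2: Alder pays $4.71 × 440 = $2072.40
Slot 3: Brio pays $4.45 × 120 = $534.00
Total = $6018.90

Total revenue: $6018.90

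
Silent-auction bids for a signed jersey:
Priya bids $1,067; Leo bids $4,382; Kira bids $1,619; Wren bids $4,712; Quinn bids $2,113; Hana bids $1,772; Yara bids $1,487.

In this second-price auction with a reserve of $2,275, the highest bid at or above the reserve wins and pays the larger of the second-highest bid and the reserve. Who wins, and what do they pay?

Wren pays $4,382

Sorting bids: 4,712 (Wren) > 4,382 (Leo) > 2,113 (Quinn) > 1,772 (Hana) > 1,619 (Kira) > 1,487 (Yara) > …
Highest eligible bid: Wren at $4,712.
Second-highest bid $4,382 exceeds the reserve $2,275 → payment $4,382.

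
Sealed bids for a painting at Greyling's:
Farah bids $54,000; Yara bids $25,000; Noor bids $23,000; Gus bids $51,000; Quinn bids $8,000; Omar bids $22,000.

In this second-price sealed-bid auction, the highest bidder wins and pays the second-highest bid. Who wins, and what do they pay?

Farah pays $51,000

Bids in order: 54,000 (Farah) > 51,000 (Gus) > 25,000 (Yara) > 23,000 (Noor) > 22,000 (Omar) > 8,000 (Quinn)
Farah wins with the highest bid; price is set by the runner-up at $51,000.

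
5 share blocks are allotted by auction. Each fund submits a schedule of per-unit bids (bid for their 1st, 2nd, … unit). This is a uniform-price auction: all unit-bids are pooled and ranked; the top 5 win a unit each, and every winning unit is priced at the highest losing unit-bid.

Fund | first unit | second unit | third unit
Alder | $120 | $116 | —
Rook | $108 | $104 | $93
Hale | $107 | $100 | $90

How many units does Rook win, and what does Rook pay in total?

Rook: 2 units, pays $200

Pooled unit-bids ranked (top 5): 120 (Alder-1), 116 (Alder-2), 108 (Rook-1), 107 (Hale-1), 104 (Rook-2)
Highest rejected unit-bid = $100.
Rook wins 2 unit(s) at $100 each.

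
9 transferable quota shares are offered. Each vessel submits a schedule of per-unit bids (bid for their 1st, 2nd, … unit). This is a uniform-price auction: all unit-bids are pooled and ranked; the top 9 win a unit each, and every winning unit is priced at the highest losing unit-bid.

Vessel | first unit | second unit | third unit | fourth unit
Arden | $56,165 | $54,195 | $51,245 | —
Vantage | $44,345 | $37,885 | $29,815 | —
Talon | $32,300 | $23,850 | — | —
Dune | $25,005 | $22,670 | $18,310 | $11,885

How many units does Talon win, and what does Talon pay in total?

Pooled unit-bids ranked (top 9): 56,165 (Arden-1), 54,195 (Arden-2), 51,245 (Arden-3), 44,345 (Vantage-1), 37,885 (Vantage-2), 32,300 (Talon-1), 29,815 (Vantage-3), 25,005 (Dune-1), 23,850 (Talon-2)
First bid not allocated: $22,670.
Talon wins 2 unit(s) at $22,670 each.

Talon: 2 units, pays $45,340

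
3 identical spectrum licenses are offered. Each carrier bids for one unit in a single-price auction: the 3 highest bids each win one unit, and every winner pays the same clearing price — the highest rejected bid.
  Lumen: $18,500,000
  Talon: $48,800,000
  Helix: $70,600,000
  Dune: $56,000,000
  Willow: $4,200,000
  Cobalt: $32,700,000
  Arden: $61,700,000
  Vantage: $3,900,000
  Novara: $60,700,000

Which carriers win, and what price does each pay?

Sorting: 70,600,000 (Helix), 61,700,000 (Arden), 60,700,000 (Novara), 56,000,000 (Dune), 48,800,000 (Talon), …
Top 3: Helix, Arden, Novara.
Clearing price = highest rejected bid = $56,000,000.

Helix, Arden, Novara; each pays $56,000,000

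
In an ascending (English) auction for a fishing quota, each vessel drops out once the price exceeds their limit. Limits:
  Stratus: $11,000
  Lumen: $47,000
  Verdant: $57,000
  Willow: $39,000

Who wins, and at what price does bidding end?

Rule: the price rises until one bidder remains; the winner pays the price at which the last rival dropped out.
Sorting limits: 57,000 (Verdant) > 47,000 (Lumen) > 39,000 (Willow) > 11,000 (Stratus)
Bidding ends when Lumen exits at $47,000; Verdant takes it.

Verdant wins at $47,000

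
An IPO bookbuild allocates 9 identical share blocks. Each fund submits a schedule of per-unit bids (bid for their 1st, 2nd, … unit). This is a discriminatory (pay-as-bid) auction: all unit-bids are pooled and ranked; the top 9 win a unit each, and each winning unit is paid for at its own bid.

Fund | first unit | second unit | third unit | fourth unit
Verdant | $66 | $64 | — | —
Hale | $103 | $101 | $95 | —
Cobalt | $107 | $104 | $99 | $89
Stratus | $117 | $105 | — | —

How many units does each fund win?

Pooled unit-bids ranked (top 9): 117 (Stratus-1), 107 (Cobalt-1), 105 (Stratus-2), 104 (Cobalt-2), 103 (Hale-1), 101 (Hale-2), 99 (Cobalt-3), 95 (Hale-3), 89 (Cobalt-4)
Next rejected bid: $66 (not a price — pay-as-bid).
Allocation: Cobalt 4, Hale 3, Stratus 2.

Cobalt 4, Hale 3, Stratus 2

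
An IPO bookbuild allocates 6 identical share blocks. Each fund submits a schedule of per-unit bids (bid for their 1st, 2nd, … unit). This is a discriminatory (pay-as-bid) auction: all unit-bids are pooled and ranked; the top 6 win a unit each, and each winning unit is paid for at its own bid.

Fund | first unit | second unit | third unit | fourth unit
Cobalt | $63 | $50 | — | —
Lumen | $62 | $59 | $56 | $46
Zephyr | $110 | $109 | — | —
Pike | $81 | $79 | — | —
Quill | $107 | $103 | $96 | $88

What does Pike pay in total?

All unit-bids, highest first — top 6: 110 (Zephyr-1), 109 (Zephyr-2), 107 (Quill-1), 103 (Quill-2), 96 (Quill-3), 88 (Quill-4)
Next rejected bid: $81 (not a price — pay-as-bid).
Pike wins no units.

Pike pays $0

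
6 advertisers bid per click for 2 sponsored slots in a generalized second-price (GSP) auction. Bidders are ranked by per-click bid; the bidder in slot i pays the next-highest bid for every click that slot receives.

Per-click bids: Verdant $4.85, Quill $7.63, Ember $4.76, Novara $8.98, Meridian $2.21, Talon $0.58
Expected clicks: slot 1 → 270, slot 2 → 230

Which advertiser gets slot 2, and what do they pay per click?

Quill; $4.85 per click

Ranked by bid: $8.98 (Novara) > $7.63 (Quill) > $4.85 (Verdant) > …
Slot 2 goes to the second-ranked bidder, Quill, who pays the next bid down: $4.85/click.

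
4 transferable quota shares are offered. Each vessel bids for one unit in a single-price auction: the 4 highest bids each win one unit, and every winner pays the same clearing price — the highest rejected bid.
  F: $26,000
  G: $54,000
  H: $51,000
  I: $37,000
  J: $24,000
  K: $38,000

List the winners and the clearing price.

G, H, K, I; each pays $26,000

Sorting: 54,000 (G), 51,000 (H), 38,000 (K), 37,000 (I), 26,000 (F), 24,000 (J)
Winners (4 units): G, H, K, I.
Highest unsuccessful bid: $26,000 → clearing price.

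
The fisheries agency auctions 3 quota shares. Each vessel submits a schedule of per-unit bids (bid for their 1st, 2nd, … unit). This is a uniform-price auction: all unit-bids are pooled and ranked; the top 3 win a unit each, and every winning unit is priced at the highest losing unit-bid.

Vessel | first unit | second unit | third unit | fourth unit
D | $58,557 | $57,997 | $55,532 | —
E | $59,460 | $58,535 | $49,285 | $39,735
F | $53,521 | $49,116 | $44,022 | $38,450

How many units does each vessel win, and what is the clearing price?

Merging the schedules and taking the best 3: 59,460 (E-1), 58,557 (D-1), 58,535 (E-2)
First bid not allocated: $57,997.
Allocation: D 1, E 2.

D 1, E 2; clearing price $57,997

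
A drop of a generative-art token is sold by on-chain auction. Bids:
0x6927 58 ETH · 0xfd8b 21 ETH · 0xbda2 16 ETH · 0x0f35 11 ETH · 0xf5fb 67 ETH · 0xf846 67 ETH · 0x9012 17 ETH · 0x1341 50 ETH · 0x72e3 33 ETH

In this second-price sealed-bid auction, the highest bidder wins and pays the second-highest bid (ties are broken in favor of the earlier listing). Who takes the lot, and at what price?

0xf5fb pays 67 ETH

Sorting bids: 67 (0xf5fb) > 67 (0xf846) > 58 (0x6927) > 50 (0x1341) > 33 (0x72e3) > 21 (0xfd8b) > …
0xf5fb and 0xf846 tie at 67 ETH; tie-break gives it to 0xf5fb.
Second-price: 0xf5fb pays 0xf846's bid of 67 ETH.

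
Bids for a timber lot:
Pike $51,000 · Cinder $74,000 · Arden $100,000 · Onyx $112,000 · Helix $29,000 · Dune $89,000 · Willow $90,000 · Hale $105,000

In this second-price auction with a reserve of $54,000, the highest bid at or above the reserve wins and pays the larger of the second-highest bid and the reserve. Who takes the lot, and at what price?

Onyx pays $105,000

Sorting bids: 112,000 (Onyx) > 105,000 (Hale) > 100,000 (Arden) > 90,000 (Willow) > 89,000 (Dune) > 74,000 (Cinder) > …
Onyx has the top bid at or above the reserve ($112,000).
max(second-highest $105,000, reserve $54,000) = $105,000; the reserve does not bind.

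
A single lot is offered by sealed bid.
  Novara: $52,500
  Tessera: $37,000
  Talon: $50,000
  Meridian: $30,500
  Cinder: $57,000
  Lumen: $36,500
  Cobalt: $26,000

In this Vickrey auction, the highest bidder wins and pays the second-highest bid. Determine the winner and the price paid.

Bids in order: 57,000 (Cinder) > 52,500 (Novara) > 50,000 (Talon) > 37,000 (Tessera) > 36,500 (Lumen) > 30,500 (Meridian) > …
Cinder wins with the highest bid; price is set by the runner-up at $52,500.

Cinder pays $52,500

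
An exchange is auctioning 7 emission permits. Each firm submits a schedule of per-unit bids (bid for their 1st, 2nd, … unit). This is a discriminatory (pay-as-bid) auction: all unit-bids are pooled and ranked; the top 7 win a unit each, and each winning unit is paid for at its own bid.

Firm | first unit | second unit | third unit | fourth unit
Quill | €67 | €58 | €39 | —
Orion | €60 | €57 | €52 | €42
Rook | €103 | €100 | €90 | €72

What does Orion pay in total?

Orion pays €60

Pooled unit-bids ranked (top 7): 103 (Rook-1), 100 (Rook-2), 90 (Rook-3), 72 (Rook-4), 67 (Quill-1), 60 (Orion-1), 58 (Quill-2)
Next rejected bid: €57 (not a price — pay-as-bid).
Orion's winning unit-bids: 60 = €60.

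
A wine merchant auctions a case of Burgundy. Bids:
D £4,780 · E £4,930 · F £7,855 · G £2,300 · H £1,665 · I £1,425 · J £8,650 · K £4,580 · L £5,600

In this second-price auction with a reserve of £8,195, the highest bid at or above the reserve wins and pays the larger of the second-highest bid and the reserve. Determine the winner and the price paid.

Bids ranked: 8,650 (J) > 7,855 (F) > 5,600 (L) > 4,930 (E) > 4,780 (D) > 4,580 (K) > …
Highest eligible bid: J at £8,650.
Second-highest bid £7,855 is below the reserve £8,195, so the reserve binds → payment £8,195.

J pays £8,195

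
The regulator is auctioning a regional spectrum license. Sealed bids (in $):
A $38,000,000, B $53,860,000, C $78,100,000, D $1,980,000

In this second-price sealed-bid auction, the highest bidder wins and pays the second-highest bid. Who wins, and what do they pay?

C pays $53,860,000

Sorting bids: 78,100,000 (C) > 53,860,000 (B) > 38,000,000 (A) > 1,980,000 (D)
C wins with the highest bid; price is set by the runner-up at $53,860,000.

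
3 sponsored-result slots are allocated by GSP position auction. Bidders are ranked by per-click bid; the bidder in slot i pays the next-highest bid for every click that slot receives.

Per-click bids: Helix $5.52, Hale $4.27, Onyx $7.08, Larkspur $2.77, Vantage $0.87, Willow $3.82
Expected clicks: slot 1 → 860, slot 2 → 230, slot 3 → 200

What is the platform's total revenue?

Total revenue: $6493.30

Sorting advertisers: $7.08 (Onyx) > $5.52 (Helix) > $4.27 (Hale) > $3.82 (Willow) > …
Slot 1: Onyx pays $5.52 × 860 = $4747.20
Slot 2: Helix pays $4.27 × 230 = $982.10
Slot 3: Hale pays $3.82 × 200 = $764.00
Total = $6493.30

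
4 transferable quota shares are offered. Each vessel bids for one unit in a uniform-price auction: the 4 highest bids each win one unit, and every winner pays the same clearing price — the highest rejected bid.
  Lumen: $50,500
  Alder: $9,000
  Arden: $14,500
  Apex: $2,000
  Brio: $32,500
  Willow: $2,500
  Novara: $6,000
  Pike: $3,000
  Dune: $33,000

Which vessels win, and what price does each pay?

Bids ranked high→low: 50,500 (Lumen), 33,000 (Dune), 32,500 (Brio), 14,500 (Arden), 9,000 (Alder), 6,000 (Novara), …
Winners (4 units): Lumen, Dune, Brio, Arden.
First losing bid is Alder's $9,000, which sets the uniform price.

Lumen, Dune, Brio, Arden; each pays $9,000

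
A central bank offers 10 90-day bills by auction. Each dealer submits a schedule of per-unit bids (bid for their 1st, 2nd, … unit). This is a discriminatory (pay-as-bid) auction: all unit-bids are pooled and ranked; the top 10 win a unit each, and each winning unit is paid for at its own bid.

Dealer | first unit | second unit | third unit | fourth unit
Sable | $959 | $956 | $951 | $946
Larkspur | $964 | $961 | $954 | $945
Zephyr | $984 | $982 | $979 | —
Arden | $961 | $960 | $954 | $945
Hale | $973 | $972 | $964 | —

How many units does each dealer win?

Arden 2, Hale 3, Larkspur 2, Zephyr 3

All unit-bids, highest first — top 10: 984 (Zephyr-1), 982 (Zephyr-2), 979 (Zephyr-3), 973 (Hale-1), 972 (Hale-2), 964 (Larkspur-1), 964 (Hale-3), 961 (Larkspur-2), 961 (Arden-1), 960 (Arden-2)
Next rejected bid: $959 (not a price — pay-as-bid).
Allocation: Arden 2, Hale 3, Larkspur 2, Zephyr 3.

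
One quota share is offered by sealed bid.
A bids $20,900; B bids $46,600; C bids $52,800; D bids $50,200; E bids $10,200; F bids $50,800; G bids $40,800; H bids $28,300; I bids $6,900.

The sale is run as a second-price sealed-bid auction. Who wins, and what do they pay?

C pays $50,800

Second-price sealed-bid auction: the highest bidder wins and pays the second-highest bid.
Sorting bids: 52,800 (C) > 50,800 (F) > 50,200 (D) > 46,600 (B) > 40,800 (G) > 28,300 (H) > …
C wins with the highest bid; price is set by the runner-up at $50,800.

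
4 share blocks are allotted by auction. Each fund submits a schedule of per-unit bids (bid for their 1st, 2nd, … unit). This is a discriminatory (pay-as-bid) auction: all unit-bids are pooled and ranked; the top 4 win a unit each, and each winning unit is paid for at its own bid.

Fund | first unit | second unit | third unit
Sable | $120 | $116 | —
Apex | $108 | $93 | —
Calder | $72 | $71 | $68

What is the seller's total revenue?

Pooled unit-bids ranked (top 4): 120 (Sable-1), 116 (Sable-2), 108 (Apex-1), 93 (Apex-2)
Next rejected bid: $72 (not a price — pay-as-bid).
Each winning unit pays its own bid.
Revenue = 120 + 116 + 108 + 93 = $437.

Total revenue: $437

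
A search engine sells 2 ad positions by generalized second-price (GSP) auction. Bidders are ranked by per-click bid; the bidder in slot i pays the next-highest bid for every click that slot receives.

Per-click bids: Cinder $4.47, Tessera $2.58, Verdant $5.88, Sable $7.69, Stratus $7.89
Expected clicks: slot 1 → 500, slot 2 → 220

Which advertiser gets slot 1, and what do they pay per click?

Stratus; $7.69 per click

Ranked by bid: $7.89 (Stratus) > $7.69 (Sable) > $5.88 (Verdant) > …
Slot 1 goes to the first-ranked bidder, Stratus, who pays the next bid down: $7.69/click.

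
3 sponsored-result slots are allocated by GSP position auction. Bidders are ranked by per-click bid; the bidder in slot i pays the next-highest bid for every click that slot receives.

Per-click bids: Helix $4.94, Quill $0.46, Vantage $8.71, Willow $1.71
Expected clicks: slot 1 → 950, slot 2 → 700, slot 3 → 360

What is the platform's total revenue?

Ranked by bid: $8.71 (Vantage) > $4.94 (Helix) > $1.71 (Willow) > $0.46 (Quill)
Slot 1: Vantage pays $4.94 × 950 = $4693.00
Slot 2: Helix pays $1.71 × 700 = $1197.00
Slot 3: Willow pays $0.46 × 360 = $165.60
Total = $6055.60

Total revenue: $6055.60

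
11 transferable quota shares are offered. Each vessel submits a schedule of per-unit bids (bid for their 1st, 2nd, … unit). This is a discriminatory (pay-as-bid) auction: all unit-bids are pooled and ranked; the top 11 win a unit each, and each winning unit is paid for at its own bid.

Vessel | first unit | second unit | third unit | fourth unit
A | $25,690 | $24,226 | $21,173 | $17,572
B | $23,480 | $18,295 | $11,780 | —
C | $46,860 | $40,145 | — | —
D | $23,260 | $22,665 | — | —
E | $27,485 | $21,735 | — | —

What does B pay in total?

Merging the schedules and taking the best 11: 46,860 (C-1), 40,145 (C-2), 27,485 (E-1), 25,690 (A-1), 24,226 (A-2), 23,480 (B-1), 23,260 (D-1), 22,665 (D-2), 21,735 (E-2), 21,173 (A-3), 18,295 (B-2)
Next rejected bid: $17,572 (not a price — pay-as-bid).
B's winning unit-bids: 23,480 + 18,295 = $41,775.

B pays $41,775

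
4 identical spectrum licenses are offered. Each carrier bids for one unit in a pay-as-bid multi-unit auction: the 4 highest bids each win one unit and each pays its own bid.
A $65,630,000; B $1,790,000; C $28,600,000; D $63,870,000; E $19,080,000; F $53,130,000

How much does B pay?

Sorting: 65,630,000 (A), 63,870,000 (D), 53,130,000 (F), 28,600,000 (C), 19,080,000 (E), 1,790,000 (B)
Winners (4 units): A, D, F, C.
B does not win → $0.

B pays $0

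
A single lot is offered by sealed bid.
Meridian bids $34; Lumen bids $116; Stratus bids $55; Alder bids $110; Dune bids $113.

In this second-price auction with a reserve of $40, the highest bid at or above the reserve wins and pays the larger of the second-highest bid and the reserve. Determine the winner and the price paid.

Second-price auction with a reserve of $40: the highest bid at or above the reserve wins and pays the larger of the second-highest bid and the reserve.
Bids ranked: 116 (Lumen) > 113 (Dune) > 110 (Alder) > 55 (Stratus) > 34 (Meridian)
Highest eligible bid: Lumen at $116.
Second-highest bid $113 exceeds the reserve $40 → payment $113.

Lumen pays $113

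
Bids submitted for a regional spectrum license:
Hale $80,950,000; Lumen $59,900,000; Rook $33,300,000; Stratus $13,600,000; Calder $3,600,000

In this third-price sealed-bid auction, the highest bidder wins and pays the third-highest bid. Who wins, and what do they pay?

Rule: the highest bidder wins and pays the third-highest bid.
Bids ranked: 80,950,000 (Hale) > 59,900,000 (Lumen) > 33,300,000 (Rook) > 13,600,000 (Stratus) > 3,600,000 (Calder)
Hale is highest; pays the third-highest bid, $33,300,000.

Hale pays $33,300,000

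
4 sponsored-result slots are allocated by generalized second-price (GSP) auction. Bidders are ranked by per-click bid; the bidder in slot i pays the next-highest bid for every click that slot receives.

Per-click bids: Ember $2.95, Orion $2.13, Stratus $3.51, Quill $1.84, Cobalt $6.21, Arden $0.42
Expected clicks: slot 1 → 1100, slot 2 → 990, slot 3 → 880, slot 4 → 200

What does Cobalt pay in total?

Per-click bids in order: $6.21 (Cobalt) > $3.51 (Stratus) > $2.95 (Ember) > $2.13 (Orion) > $1.84 (Quill) > …
Cobalt holds slot 1 → pays next bid $3.51 × 1100 clicks = $3861.00.

Cobalt pays $3861.00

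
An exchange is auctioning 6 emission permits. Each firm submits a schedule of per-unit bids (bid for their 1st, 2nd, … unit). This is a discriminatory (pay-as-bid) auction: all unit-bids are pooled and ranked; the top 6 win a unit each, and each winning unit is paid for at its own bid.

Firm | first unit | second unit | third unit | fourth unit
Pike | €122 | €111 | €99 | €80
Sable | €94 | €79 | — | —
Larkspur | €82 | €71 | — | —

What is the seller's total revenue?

Merging the schedules and taking the best 6: 122 (Pike-1), 111 (Pike-2), 99 (Pike-3), 94 (Sable-1), 82 (Larkspur-1), 80 (Pike-4)
Next rejected bid: €79 (not a price — pay-as-bid).
Each winning unit pays its own bid.
Revenue = 122 + 111 + 99 + 94 + 82 + 80 = €588.

Total revenue: €588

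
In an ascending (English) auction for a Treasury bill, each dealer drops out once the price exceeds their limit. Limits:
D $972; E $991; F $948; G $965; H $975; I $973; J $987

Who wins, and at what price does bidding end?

E wins at $987

Rule: the price rises until one bidder remains; the winner pays the price at which the last rival dropped out.
Limits in order: 991 (E) > 987 (J) > 975 (H) > 973 (I) > 972 (D) > 965 (G) > …
Once the price passes $987, only E is left; the hammer falls at J's limit of $987.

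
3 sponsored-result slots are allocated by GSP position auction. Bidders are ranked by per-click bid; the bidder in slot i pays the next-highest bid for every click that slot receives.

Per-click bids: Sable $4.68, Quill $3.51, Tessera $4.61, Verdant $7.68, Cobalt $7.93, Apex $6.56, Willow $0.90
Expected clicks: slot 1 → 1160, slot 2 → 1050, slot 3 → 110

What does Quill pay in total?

Per-click bids in order: $7.93 (Cobalt) > $7.68 (Verdant) > $6.56 (Apex) > $4.68 (Sable) > …
Quill ranks below slot 3 → no slot, pays nothing.

Quill pays $0.00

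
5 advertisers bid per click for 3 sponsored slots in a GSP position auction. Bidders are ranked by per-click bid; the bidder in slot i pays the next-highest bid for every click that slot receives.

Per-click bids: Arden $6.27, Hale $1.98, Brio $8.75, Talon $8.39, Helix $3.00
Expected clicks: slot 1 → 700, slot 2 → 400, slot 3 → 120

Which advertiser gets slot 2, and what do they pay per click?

Per-click bids in order: $8.75 (Brio) > $8.39 (Talon) > $6.27 (Arden) > $3.00 (Helix) > …
Slot 2 goes to the second-ranked bidder, Talon, who pays the next bid down: $6.27/click.

Talon; $6.27 per click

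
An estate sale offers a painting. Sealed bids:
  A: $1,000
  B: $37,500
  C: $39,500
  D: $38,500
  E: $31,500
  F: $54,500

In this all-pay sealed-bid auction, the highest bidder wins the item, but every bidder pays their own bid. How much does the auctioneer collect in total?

Total revenue: $202,500

Rule: the highest bidder wins the item, but every bidder pays their own bid.
Sorting bids: 54,500 (F) > 39,500 (C) > 38,500 (D) > 37,500 (B) > 31,500 (E) > 1,000 (A)
Every bidder forfeits their bid regardless of winning.
Revenue = 1,000 + 37,500 + 39,500 + 38,500 + 31,500 + 54,500 = $202,500.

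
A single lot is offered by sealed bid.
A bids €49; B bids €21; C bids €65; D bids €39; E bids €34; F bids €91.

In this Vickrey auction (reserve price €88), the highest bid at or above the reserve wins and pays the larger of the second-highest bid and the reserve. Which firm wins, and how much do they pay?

Sorting bids: 91 (F) > 65 (C) > 49 (A) > 39 (D) > 34 (E) > 21 (B)
Highest eligible bid: F at €91.
Second-highest bid €65 is below the reserve €88, so the reserve binds → payment €88.

F pays €88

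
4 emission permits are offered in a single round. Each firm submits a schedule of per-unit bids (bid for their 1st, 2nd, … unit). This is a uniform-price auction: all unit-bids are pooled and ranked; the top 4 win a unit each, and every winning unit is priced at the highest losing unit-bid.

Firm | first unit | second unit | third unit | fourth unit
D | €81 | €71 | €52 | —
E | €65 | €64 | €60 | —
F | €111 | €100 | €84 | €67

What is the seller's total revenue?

All unit-bids, highest first — top 4: 111 (F-1), 100 (F-2), 84 (F-3), 81 (D-1)
Highest rejected unit-bid = €71.
Allocation: D 1, F 3. Every unit priced at €71.
Revenue = 4 × 71 = €284.

Total revenue: €284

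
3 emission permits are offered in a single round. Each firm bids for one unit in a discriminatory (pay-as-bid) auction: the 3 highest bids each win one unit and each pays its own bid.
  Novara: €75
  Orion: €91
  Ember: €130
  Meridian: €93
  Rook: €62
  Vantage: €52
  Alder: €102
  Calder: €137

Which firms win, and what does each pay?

Calder €137, Ember €130, Alder €102

Sorting: 137 (Calder), 130 (Ember), 102 (Alder), 93 (Meridian), 91 (Orion), …
Top 3: Calder, Ember, Alder.
Each winner pays its own bid: Calder €137, Ember €130, Alder €102.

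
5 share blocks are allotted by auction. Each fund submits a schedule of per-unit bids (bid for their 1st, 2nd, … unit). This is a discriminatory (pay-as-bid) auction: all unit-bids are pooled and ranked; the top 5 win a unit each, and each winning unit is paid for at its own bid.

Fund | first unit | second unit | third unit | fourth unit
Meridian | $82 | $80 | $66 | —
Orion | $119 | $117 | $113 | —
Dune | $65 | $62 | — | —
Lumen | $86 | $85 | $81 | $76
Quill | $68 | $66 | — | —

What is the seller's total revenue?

Pooled unit-bids ranked (top 5): 119 (Orion-1), 117 (Orion-2), 113 (Orion-3), 86 (Lumen-1), 85 (Lumen-2)
Next rejected bid: $82 (not a price — pay-as-bid).
Each winning unit pays its own bid.
Revenue = 119 + 117 + 113 + 86 + 85 = $520.

Total revenue: $520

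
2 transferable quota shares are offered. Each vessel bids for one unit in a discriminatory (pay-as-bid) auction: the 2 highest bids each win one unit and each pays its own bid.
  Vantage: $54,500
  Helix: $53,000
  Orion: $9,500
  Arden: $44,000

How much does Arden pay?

Bids ranked high→low: 54,500 (Vantage), 53,000 (Helix), 44,000 (Arden), 9,500 (Orion)
The 2 highest are Vantage, Helix.
Arden does not win → $0.

Arden pays $0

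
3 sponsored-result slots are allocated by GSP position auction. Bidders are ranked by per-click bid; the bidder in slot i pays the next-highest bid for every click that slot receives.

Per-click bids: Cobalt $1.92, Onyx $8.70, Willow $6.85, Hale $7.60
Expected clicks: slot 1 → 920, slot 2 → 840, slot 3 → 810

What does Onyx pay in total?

Onyx pays $6992.00

Sorting advertisers: $8.70 (Onyx) > $7.60 (Hale) > $6.85 (Willow) > $1.92 (Cobalt)
Onyx holds slot 1 → pays next bid $7.60 × 920 clicks = $6992.00.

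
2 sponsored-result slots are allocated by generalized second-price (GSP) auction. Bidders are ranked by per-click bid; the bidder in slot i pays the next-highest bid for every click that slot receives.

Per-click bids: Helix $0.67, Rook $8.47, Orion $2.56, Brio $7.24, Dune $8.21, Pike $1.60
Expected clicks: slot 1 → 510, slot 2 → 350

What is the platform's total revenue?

Per-click bids in order: $8.47 (Rook) > $8.21 (Dune) > $7.24 (Brio) > …
Slot 1: Rook pays $8.21 × 510 = $4187.10
Slot 2: Dune pays $7.24 × 350 = $2534.00
Total = $6721.10

Total revenue: $6721.10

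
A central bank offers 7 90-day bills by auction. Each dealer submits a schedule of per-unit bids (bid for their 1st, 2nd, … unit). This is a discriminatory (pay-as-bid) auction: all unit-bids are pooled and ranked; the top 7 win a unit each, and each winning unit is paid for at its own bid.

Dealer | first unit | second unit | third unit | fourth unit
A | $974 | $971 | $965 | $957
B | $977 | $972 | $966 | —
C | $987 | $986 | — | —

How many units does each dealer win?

A 2, B 3, C 2

Pooled unit-bids ranked (top 7): 987 (C-1), 986 (C-2), 977 (B-1), 974 (A-1), 972 (B-2), 971 (A-2), 966 (B-3)
Next rejected bid: $965 (not a price — pay-as-bid).
Allocation: A 2, B 3, C 2.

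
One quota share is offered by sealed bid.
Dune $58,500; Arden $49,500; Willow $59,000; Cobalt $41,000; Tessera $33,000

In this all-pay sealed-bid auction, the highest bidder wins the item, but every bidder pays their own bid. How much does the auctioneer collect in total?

Total revenue: $241,000

Bids in order: 59,000 (Willow) > 58,500 (Dune) > 49,500 (Arden) > 41,000 (Cobalt) > 33,000 (Tessera)
Every bidder forfeits their bid regardless of winning.
Revenue = 58,500 + 49,500 + 59,000 + 41,000 + 33,000 = $241,000.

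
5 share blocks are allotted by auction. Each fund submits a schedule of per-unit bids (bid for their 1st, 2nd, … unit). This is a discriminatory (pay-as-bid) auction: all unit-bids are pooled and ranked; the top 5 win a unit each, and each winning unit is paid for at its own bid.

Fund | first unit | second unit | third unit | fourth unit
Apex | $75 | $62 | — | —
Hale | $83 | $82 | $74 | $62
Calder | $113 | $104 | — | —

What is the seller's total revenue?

Total revenue: $457

All unit-bids, highest first — top 5: 113 (Calder-1), 104 (Calder-2), 83 (Hale-1), 82 (Hale-2), 75 (Apex-1)
Next rejected bid: $74 (not a price — pay-as-bid).
Each winning unit pays its own bid.
Revenue = 113 + 104 + 83 + 82 + 75 = $457.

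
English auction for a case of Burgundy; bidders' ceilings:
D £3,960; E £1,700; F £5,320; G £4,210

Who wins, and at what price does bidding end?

F wins at £4,210

Rule: the price rises until one bidder remains; the winner pays the price at which the last rival dropped out.
Limits ranked: 5,320 (F) > 4,210 (G) > 3,960 (D) > 1,700 (E)
Bidding ends when G exits at £4,210; F takes it.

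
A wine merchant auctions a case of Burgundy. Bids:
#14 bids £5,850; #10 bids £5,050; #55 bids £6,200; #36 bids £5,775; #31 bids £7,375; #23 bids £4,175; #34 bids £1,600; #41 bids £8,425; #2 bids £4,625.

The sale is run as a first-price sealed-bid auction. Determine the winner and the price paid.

#41 pays £8,425

First-price sealed-bid auction: the highest bidder wins and pays their own bid.
Bids in order: 8,425 (#41) > 7,375 (#31) > 6,200 (#55) > 5,850 (#14) > 5,775 (#36) > 5,050 (#10) > …
#41 is highest → pays own bid, £8,425.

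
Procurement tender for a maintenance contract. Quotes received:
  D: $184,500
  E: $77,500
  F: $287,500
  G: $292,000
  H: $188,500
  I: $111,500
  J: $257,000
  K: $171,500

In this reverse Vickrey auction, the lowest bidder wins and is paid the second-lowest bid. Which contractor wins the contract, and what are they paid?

E is paid $111,500

Rule: the lowest bidder wins and is paid the second-lowest bid.
Bids in order: 77,500 (E) < 111,500 (I) < 171,500 (K) < 184,500 (D) < 188,500 (H) < 257,000 (J) < …
E is lowest; is paid the second-lowest bid, $111,500.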